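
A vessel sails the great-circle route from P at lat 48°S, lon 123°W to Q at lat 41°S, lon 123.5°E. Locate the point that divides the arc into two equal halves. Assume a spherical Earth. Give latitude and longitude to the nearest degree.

≈ lat 61°S, lon 175°E

Convert each endpoint to a unit vector on the sphere (x = cos φ cos λ, y = cos φ sin λ, z = sin φ).
The central angle between the endpoints is δ = arccos(p₁·p₂) ≈ 1.281 rad (73.4°).
Interpolate at f = 1/2 with slerp weights a = sin((1−f)δ)/sin δ ≈ 0.623, b = sin(fδ)/sin δ ≈ 0.623.
p = a·p₁ + b·p₂ ≈ (-0.487, 0.042, -0.872); φ = arcsin(p_z) ≈ -60.74°, λ = atan2(p_y, p_x) ≈ 175.01°.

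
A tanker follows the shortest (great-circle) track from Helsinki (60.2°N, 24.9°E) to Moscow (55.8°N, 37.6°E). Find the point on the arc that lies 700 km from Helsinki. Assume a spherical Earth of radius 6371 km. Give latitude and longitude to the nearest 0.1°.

≈ (56.8°N, 35.1°E)

Convert each endpoint to a unit vector on the sphere (x = cos φ cos λ, y = cos φ sin λ, z = sin φ).
The central angle between the endpoints is δ = arccos(p₁·p₂) ≈ 0.140 rad (8.0°). The total great-circle distance is δ·R ≈ 0.140 × 6371 ≈ 892 km, so the target fraction is f = 700/892 ≈ 0.785.
Interpolate at f ≈ 0.785 with slerp weights a = sin((1−f)δ)/sin δ ≈ 0.216, b = sin(fδ)/sin δ ≈ 0.786.
p = a·p₁ + b·p₂ ≈ (0.447, 0.315, 0.837); φ = arcsin(p_z) ≈ 56.85°, λ = atan2(p_y, p_x) ≈ 35.13°.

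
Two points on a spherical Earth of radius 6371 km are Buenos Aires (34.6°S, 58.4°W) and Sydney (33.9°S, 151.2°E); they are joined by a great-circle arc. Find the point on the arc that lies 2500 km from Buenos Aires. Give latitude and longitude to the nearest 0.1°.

≈ 54.0°S, 74.5°W

Convert each endpoint to a unit vector on the sphere (x = cos φ cos λ, y = cos φ sin λ, z = sin φ).
The central angle between the endpoints is δ = arccos(p₁·p₂) ≈ 1.852 rad (106.1°). The total great-circle distance is δ·R ≈ 1.852 × 6371 ≈ 11798 km, so the target fraction is f = 2500/11798 ≈ 0.212.
Interpolate at f ≈ 0.212 with slerp weights a = sin((1−f)δ)/sin δ ≈ 1.034, b = sin(fδ)/sin δ ≈ 0.398.
p = a·p₁ + b·p₂ ≈ (0.157, -0.566, -0.809); φ = arcsin(p_z) ≈ -54.03°, λ = atan2(p_y, p_x) ≈ -74.53°.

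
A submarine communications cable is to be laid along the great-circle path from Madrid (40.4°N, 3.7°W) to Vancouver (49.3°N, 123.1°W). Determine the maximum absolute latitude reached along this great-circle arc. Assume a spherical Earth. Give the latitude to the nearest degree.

≈ 63°N

The great circle lies in the plane with unit normal n̂ = (p₁ × p₂)/|p₁ × p₂|.
Here n̂_z ≈ -0.447; the vertex latitude is φ_max = arccos|n̂_z| ≈ 63.5°.
Check via Clairaut: cos φ_max = |cos φ₁| · sin C = cos(40.4°)·sin(35.9°) ≈ 0.447, again giving ≈ 63.5°.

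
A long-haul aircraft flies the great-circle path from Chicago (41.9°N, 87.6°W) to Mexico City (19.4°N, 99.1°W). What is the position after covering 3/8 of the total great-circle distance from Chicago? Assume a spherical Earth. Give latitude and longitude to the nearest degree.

Write both endpoints as unit vectors p₁, p₂ with components (cos φ cos λ, cos φ sin λ, sin φ).
The central angle between the endpoints is δ = arccos(p₁·p₂) ≈ 0.428 rad (24.5°).
Interpolate at f = 3/8 with slerp weights a = sin((1−f)δ)/sin δ ≈ 0.637, b = sin(fδ)/sin δ ≈ 0.385.
p = a·p₁ + b·p₂ ≈ (-0.038, -0.832, 0.553); φ = arcsin(p_z) ≈ 33.59°, λ = atan2(p_y, p_x) ≈ -92.59°.

≈ 34°N, 93°W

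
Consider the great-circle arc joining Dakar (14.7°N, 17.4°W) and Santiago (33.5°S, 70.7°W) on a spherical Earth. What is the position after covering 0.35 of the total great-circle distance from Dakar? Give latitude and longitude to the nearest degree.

Convert each endpoint to a unit vector on the sphere (x = cos φ cos λ, y = cos φ sin λ, z = sin φ).
The central angle between the endpoints is δ = arccos(p₁·p₂) ≈ 1.222 rad (70.0°).
Interpolate at f = 0.35 with slerp weights a = sin((1−f)δ)/sin δ ≈ 0.759, b = sin(fδ)/sin δ ≈ 0.441.
p = a·p₁ + b·p₂ ≈ (0.822, -0.567, -0.051); φ = arcsin(p_z) ≈ -2.92°, λ = atan2(p_y, p_x) ≈ -34.58°.

≈ 3°S, 35°W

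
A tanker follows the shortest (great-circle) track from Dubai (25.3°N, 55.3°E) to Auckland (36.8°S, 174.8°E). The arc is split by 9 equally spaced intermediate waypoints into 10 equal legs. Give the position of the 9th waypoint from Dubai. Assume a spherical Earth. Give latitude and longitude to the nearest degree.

≈ 35°S, 159°E

Write both endpoints as unit vectors p₁, p₂ with components (cos φ cos λ, cos φ sin λ, sin φ).
The central angle between the endpoints is δ = arccos(p₁·p₂) ≈ 2.230 rad (127.8°).
Interpolate at f = 9/10 with slerp weights a = sin((1−f)δ)/sin δ ≈ 0.280, b = sin(fδ)/sin δ ≈ 1.147.
p = a·p₁ + b·p₂ ≈ (-0.770, 0.291, -0.567); φ = arcsin(p_z) ≈ -34.56°, λ = atan2(p_y, p_x) ≈ 159.30°.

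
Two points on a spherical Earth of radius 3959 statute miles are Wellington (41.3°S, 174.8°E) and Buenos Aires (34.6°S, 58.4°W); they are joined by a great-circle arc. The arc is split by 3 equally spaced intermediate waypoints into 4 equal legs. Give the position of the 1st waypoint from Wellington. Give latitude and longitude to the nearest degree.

The haversine formula gives a central angle δ ≈ 1.566 rad (89.8°) between the endpoints.
Interpolate at f = 1/4 with slerp weights a = sin((1−f)δ)/sin δ ≈ 0.923, b = sin(fδ)/sin δ ≈ 0.382.
p = a·p₁ + b·p₂ ≈ (-0.526, -0.205, -0.826); φ = arcsin(p_z) ≈ -55.66°, λ = atan2(p_y, p_x) ≈ -158.72°.

≈ 56°S, 159°W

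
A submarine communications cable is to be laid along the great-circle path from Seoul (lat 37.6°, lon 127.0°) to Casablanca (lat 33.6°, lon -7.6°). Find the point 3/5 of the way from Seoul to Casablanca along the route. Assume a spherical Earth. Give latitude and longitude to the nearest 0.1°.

≈ lat 59.4°, lon 37.0°

Write both endpoints as unit vectors p₁, p₂ with components (cos φ cos λ, cos φ sin λ, sin φ).
The central angle between the endpoints is δ = arccos(p₁·p₂) ≈ 1.697 rad (97.2°).
Interpolate at f = 3/5 with slerp weights a = sin((1−f)δ)/sin δ ≈ 0.633, b = sin(fδ)/sin δ ≈ 0.858.
p = a·p₁ + b·p₂ ≈ (0.407, 0.306, 0.861); φ = arcsin(p_z) ≈ 59.42°, λ = atan2(p_y, p_x) ≈ 36.96°.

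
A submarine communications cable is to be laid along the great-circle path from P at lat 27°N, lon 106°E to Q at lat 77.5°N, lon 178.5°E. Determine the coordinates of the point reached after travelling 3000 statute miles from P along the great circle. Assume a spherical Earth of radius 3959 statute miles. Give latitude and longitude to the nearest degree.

≈ lat 68°N, lon 131°E

Write both endpoints as unit vectors p₁, p₂ with components (cos φ cos λ, cos φ sin λ, sin φ).
The central angle between the endpoints is δ = arccos(p₁·p₂) ≈ 1.046 rad (59.9°). The total great-circle distance is δ·R ≈ 1.046 × 3959 ≈ 4140 mi, so the target fraction is f = 3000/4140 ≈ 0.725.
Interpolate at f ≈ 0.725 with slerp weights a = sin((1−f)δ)/sin δ ≈ 0.328, b = sin(fδ)/sin δ ≈ 0.794.
p = a·p₁ + b·p₂ ≈ (-0.252, 0.286, 0.924); φ = arcsin(p_z) ≈ 67.59°, λ = atan2(p_y, p_x) ≈ 131.47°.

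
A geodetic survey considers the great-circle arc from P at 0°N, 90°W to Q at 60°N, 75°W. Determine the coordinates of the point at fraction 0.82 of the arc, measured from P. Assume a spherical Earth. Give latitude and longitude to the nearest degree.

Write both endpoints as unit vectors p₁, p₂ with components (cos φ cos λ, cos φ sin λ, sin φ).
The central angle between the endpoints is δ = arccos(p₁·p₂) ≈ 1.067 rad (61.1°).
Interpolate at f = 0.82 with slerp weights a = sin((1−f)δ)/sin δ ≈ 0.218, b = sin(fδ)/sin δ ≈ 0.876.
p = a·p₁ + b·p₂ ≈ (0.113, -0.641, 0.759); φ = arcsin(p_z) ≈ 49.37°, λ = atan2(p_y, p_x) ≈ -79.97°.

≈ 49°N, 80°W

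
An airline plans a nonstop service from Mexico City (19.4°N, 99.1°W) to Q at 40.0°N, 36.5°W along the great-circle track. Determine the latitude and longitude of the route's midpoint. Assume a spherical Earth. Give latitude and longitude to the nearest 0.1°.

≈ 33.7°N, 71.4°W

Write both endpoints as unit vectors p₁, p₂ with components (cos φ cos λ, cos φ sin λ, sin φ).
The central angle between the endpoints is δ = arccos(p₁·p₂) ≈ 0.993 rad (56.9°).
Interpolate at f = 1/2 with slerp weights a = sin((1−f)δ)/sin δ ≈ 0.569, b = sin(fδ)/sin δ ≈ 0.569.
p = a·p₁ + b·p₂ ≈ (0.265, -0.789, 0.554); φ = arcsin(p_z) ≈ 33.67°, λ = atan2(p_y, p_x) ≈ -71.41°.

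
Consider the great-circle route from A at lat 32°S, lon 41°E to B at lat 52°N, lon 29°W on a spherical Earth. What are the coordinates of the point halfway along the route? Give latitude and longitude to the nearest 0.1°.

Convert each endpoint to a unit vector on the sphere (x = cos φ cos λ, y = cos φ sin λ, z = sin φ).
The central angle between the endpoints is δ = arccos(p₁·p₂) ≈ 1.812 rad (103.8°).
Interpolate at f = 1/2 with slerp weights a = sin((1−f)δ)/sin δ ≈ 0.811, b = sin(fδ)/sin δ ≈ 0.811.
p = a·p₁ + b·p₂ ≈ (0.955, 0.209, 0.209); φ = arcsin(p_z) ≈ 12.08°, λ = atan2(p_y, p_x) ≈ 12.34°.

≈ lat 12.1°N, lon 12.3°E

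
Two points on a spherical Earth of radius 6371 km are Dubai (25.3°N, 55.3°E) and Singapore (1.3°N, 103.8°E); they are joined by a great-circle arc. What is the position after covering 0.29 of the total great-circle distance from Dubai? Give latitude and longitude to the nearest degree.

Convert each endpoint to a unit vector on the sphere (x = cos φ cos λ, y = cos φ sin λ, z = sin φ).
The central angle between the endpoints is δ = arccos(p₁·p₂) ≈ 0.916 rad (52.5°).
Interpolate at f = 0.29 with slerp weights a = sin((1−f)δ)/sin δ ≈ 0.763, b = sin(fδ)/sin δ ≈ 0.331.
p = a·p₁ + b·p₂ ≈ (0.314, 0.889, 0.334); φ = arcsin(p_z) ≈ 19.50°, λ = atan2(p_y, p_x) ≈ 70.54°.

≈ (19°N, 71°E)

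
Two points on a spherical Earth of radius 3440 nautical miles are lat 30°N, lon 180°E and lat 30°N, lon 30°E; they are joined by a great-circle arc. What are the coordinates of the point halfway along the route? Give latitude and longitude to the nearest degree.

≈ lat 66°N, lon 105°E

Write both endpoints as unit vectors p₁, p₂ with components (cos φ cos λ, cos φ sin λ, sin φ).
The central angle between the endpoints is δ = arccos(p₁·p₂) ≈ 1.982 rad (113.5°).
Interpolate at f = 1/2 with slerp weights a = sin((1−f)δ)/sin δ ≈ 0.913, b = sin(fδ)/sin δ ≈ 0.913.
p = a·p₁ + b·p₂ ≈ (-0.106, 0.395, 0.913); φ = arcsin(p_z) ≈ 65.85°, λ = atan2(p_y, p_x) ≈ 105.00°.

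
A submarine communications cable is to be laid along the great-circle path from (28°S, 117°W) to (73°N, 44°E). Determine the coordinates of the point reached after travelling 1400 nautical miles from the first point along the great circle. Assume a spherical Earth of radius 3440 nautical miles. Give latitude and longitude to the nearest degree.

Convert each endpoint to a unit vector on the sphere (x = cos φ cos λ, y = cos φ sin λ, z = sin φ).
The central angle between the endpoints is δ = arccos(p₁·p₂) ≈ 2.336 rad (133.9°). The total great-circle distance is δ·R ≈ 2.336 × 3440 ≈ 8038 nmi, so the target fraction is f = 1400/8038 ≈ 0.174.
Interpolate at f ≈ 0.174 with slerp weights a = sin((1−f)δ)/sin δ ≈ 1.299, b = sin(fδ)/sin δ ≈ 0.549.
p = a·p₁ + b·p₂ ≈ (-0.405, -0.910, -0.085); φ = arcsin(p_z) ≈ -4.86°, λ = atan2(p_y, p_x) ≈ -113.99°.

≈ (5°S, 114°W)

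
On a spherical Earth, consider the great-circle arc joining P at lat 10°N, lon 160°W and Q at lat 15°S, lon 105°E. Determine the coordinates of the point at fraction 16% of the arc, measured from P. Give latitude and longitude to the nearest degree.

≈ lat 6°N, lon 175°W

Write both endpoints as unit vectors p₁, p₂ with components (cos φ cos λ, cos φ sin λ, sin φ).
The central angle between the endpoints is δ = arccos(p₁·p₂) ≈ 1.699 rad (97.3°).
Interpolate at f = 0.16 with slerp weights a = sin((1−f)δ)/sin δ ≈ 0.998, b = sin(fδ)/sin δ ≈ 0.271.
p = a·p₁ + b·p₂ ≈ (-0.991, -0.084, 0.103); φ = arcsin(p_z) ≈ 5.92°, λ = atan2(p_y, p_x) ≈ -175.18°.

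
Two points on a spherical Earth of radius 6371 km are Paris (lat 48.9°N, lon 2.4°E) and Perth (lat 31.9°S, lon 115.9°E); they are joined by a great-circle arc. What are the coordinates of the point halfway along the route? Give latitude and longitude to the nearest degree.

≈ lat 15°N, lon 70°E

Write both endpoints as unit vectors p₁, p₂ with components (cos φ cos λ, cos φ sin λ, sin φ).
The central angle between the endpoints is δ = arccos(p₁·p₂) ≈ 2.240 rad (128.4°).
Interpolate at f = 1/2 with slerp weights a = sin((1−f)δ)/sin δ ≈ 1.148, b = sin(fδ)/sin δ ≈ 1.148.
p = a·p₁ + b·p₂ ≈ (0.328, 0.908, 0.258); φ = arcsin(p_z) ≈ 14.98°, λ = atan2(p_y, p_x) ≈ 70.13°.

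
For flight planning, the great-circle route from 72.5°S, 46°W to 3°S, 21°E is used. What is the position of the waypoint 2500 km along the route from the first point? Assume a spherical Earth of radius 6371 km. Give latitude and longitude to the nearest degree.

Write both endpoints as unit vectors p₁, p₂ with components (cos φ cos λ, cos φ sin λ, sin φ).
The central angle between the endpoints is δ = arccos(p₁·p₂) ≈ 1.403 rad (80.4°). The total great-circle distance is δ·R ≈ 1.403 × 6371 ≈ 8937 km, so the target fraction is f = 2500/8937 ≈ 0.280.
Interpolate at f ≈ 0.280 with slerp weights a = sin((1−f)δ)/sin δ ≈ 0.859, b = sin(fδ)/sin δ ≈ 0.388.
p = a·p₁ + b·p₂ ≈ (0.541, -0.047, -0.840); φ = arcsin(p_z) ≈ -57.10°, λ = atan2(p_y, p_x) ≈ -4.97°.

≈ 57°S, 5°W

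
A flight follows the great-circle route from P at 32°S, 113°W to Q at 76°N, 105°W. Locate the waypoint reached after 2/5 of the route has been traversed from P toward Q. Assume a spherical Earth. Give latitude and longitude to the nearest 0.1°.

Convert each endpoint to a unit vector on the sphere (x = cos φ cos λ, y = cos φ sin λ, z = sin φ).
The central angle between the endpoints is δ = arccos(p₁·p₂) ≈ 1.887 rad (108.1°).
Interpolate at f = 2/5 with slerp weights a = sin((1−f)δ)/sin δ ≈ 0.953, b = sin(fδ)/sin δ ≈ 0.721.
p = a·p₁ + b·p₂ ≈ (-0.361, -0.912, 0.195); φ = arcsin(p_z) ≈ 11.23°, λ = atan2(p_y, p_x) ≈ -111.58°.

≈ 11.2°N, 111.6°W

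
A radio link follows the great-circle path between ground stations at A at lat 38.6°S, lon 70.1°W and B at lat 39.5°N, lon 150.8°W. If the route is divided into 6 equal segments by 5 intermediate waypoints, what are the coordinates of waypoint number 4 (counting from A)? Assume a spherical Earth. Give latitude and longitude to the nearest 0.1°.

≈ lat 14.5°N, lon 121.6°W

Convert each endpoint to a unit vector on the sphere (x = cos φ cos λ, y = cos φ sin λ, z = sin φ).
The central angle between the endpoints is δ = arccos(p₁·p₂) ≈ 1.875 rad (107.4°).
Interpolate at f = 4/6 with slerp weights a = sin((1−f)δ)/sin δ ≈ 0.613, b = sin(fδ)/sin δ ≈ 0.995.
p = a·p₁ + b·p₂ ≈ (-0.507, -0.825, 0.250); φ = arcsin(p_z) ≈ 14.48°, λ = atan2(p_y, p_x) ≈ -121.56°.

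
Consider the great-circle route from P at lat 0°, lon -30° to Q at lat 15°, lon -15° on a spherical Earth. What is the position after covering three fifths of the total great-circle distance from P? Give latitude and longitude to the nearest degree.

≈ lat 9°, lon -21°

Write both endpoints as unit vectors p₁, p₂ with components (cos φ cos λ, cos φ sin λ, sin φ).
The central angle between the endpoints is δ = arccos(p₁·p₂) ≈ 0.368 rad (21.1°).
Interpolate at f = 3/5 with slerp weights a = sin((1−f)δ)/sin δ ≈ 0.408, b = sin(fδ)/sin δ ≈ 0.609.
p = a·p₁ + b·p₂ ≈ (0.921, -0.356, 0.158); φ = arcsin(p_z) ≈ 9.07°, λ = atan2(p_y, p_x) ≈ -21.13°.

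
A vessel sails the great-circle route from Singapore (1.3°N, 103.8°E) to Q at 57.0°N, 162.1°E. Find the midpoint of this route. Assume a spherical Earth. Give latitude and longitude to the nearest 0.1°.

The haversine formula gives a central angle δ ≈ 1.261 rad (72.2°) between the endpoints.
Interpolate at f = 1/2 with slerp weights a = sin((1−f)δ)/sin δ ≈ 0.619, b = sin(fδ)/sin δ ≈ 0.619.
p = a·p₁ + b·p₂ ≈ (-0.468, 0.705, 0.533); φ = arcsin(p_z) ≈ 32.22°, λ = atan2(p_y, p_x) ≈ 123.62°.

≈ 32.2°N, 123.6°E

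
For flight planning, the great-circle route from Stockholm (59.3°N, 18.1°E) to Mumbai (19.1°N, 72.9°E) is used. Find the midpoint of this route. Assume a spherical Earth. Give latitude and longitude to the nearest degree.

≈ 42°N, 54°E

Write both endpoints as unit vectors p₁, p₂ with components (cos φ cos λ, cos φ sin λ, sin φ).
The central angle between the endpoints is δ = arccos(p₁·p₂) ≈ 0.977 rad (56.0°).
Interpolate at f = 1/2 with slerp weights a = sin((1−f)δ)/sin δ ≈ 0.566, b = sin(fδ)/sin δ ≈ 0.566.
p = a·p₁ + b·p₂ ≈ (0.432, 0.601, 0.672); φ = arcsin(p_z) ≈ 42.23°, λ = atan2(p_y, p_x) ≈ 54.29°.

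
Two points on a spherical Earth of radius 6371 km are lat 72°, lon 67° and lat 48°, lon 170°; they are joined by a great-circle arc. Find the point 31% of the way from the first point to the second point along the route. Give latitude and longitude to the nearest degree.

Convert each endpoint to a unit vector on the sphere (x = cos φ cos λ, y = cos φ sin λ, z = sin φ).
The central angle between the endpoints is δ = arccos(p₁·p₂) ≈ 0.850 rad (48.7°).
Interpolate at f = 0.31 with slerp weights a = sin((1−f)δ)/sin δ ≈ 0.737, b = sin(fδ)/sin δ ≈ 0.347.
p = a·p₁ + b·p₂ ≈ (-0.139, 0.250, 0.958); φ = arcsin(p_z) ≈ 73.37°, λ = atan2(p_y, p_x) ≈ 119.18°.

≈ lat 73°, lon 119°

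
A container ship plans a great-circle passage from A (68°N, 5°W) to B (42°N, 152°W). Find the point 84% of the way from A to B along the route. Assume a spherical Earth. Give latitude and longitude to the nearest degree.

≈ (52°N, 148°W)

Write both endpoints as unit vectors p₁, p₂ with components (cos φ cos λ, cos φ sin λ, sin φ).
The central angle between the endpoints is δ = arccos(p₁·p₂) ≈ 1.173 rad (67.2°).
Interpolate at f = 0.84 with slerp weights a = sin((1−f)δ)/sin δ ≈ 0.202, b = sin(fδ)/sin δ ≈ 0.904.
p = a·p₁ + b·p₂ ≈ (-0.518, -0.322, 0.793); φ = arcsin(p_z) ≈ 52.43°, λ = atan2(p_y, p_x) ≈ -148.12°.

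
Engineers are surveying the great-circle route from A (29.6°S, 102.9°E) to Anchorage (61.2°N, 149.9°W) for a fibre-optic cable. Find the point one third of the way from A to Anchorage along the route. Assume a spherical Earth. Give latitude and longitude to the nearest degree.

The haversine formula gives a central angle δ ≈ 2.161 rad (123.8°) between the endpoints.
Interpolate at f = 1/3 with slerp weights a = sin((1−f)δ)/sin δ ≈ 1.194, b = sin(fδ)/sin δ ≈ 0.794.
p = a·p₁ + b·p₂ ≈ (-0.563, 0.820, 0.106); φ = arcsin(p_z) ≈ 6.10°, λ = atan2(p_y, p_x) ≈ 124.46°.

≈ (6°N, 124°E)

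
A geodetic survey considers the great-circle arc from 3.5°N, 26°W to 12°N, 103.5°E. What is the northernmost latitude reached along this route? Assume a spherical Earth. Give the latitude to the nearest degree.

≈ 18°N

The great circle lies in the plane with unit normal n̂ = (p₁ × p₂)/|p₁ × p₂|.
Here n̂_z ≈ +0.949; the vertex latitude is φ_max = arccos|n̂_z| ≈ 18.3°.
Check via Clairaut: cos φ_max = |cos φ₁| · sin C = cos(3.5°)·sin(72.0°) ≈ 0.949, again giving ≈ 18.3°.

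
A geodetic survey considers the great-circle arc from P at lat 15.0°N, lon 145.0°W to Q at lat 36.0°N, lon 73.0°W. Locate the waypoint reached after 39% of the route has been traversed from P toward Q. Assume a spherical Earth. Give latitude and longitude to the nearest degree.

≈ lat 28°N, lon 120°W

Write both endpoints as unit vectors p₁, p₂ with components (cos φ cos λ, cos φ sin λ, sin φ).
The central angle between the endpoints is δ = arccos(p₁·p₂) ≈ 1.166 rad (66.8°).
Interpolate at f = 0.39 with slerp weights a = sin((1−f)δ)/sin δ ≈ 0.710, b = sin(fδ)/sin δ ≈ 0.478.
p = a·p₁ + b·p₂ ≈ (-0.449, -0.763, 0.465); φ = arcsin(p_z) ≈ 27.69°, λ = atan2(p_y, p_x) ≈ -120.46°.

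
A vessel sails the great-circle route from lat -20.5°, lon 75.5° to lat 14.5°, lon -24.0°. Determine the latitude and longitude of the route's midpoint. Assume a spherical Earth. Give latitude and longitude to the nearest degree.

≈ lat -5°, lon 25°

Convert each endpoint to a unit vector on the sphere (x = cos φ cos λ, y = cos φ sin λ, z = sin φ).
The central angle between the endpoints is δ = arccos(p₁·p₂) ≈ 1.810 rad (103.7°).
Interpolate at f = 1/2 with slerp weights a = sin((1−f)δ)/sin δ ≈ 0.810, b = sin(fδ)/sin δ ≈ 0.810.
p = a·p₁ + b·p₂ ≈ (0.906, 0.415, -0.081); φ = arcsin(p_z) ≈ -4.64°, λ = atan2(p_y, p_x) ≈ 24.63°.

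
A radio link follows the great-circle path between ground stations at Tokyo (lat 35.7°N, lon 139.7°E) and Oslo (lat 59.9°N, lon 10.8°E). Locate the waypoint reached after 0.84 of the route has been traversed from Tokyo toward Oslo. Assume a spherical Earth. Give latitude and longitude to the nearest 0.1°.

≈ lat 67.8°N, lon 32.0°E

The haversine formula gives a central angle δ ≈ 1.319 rad (75.6°) between the endpoints.
Interpolate at f = 0.84 with slerp weights a = sin((1−f)δ)/sin δ ≈ 0.216, b = sin(fδ)/sin δ ≈ 0.924.
p = a·p₁ + b·p₂ ≈ (0.321, 0.200, 0.926); φ = arcsin(p_z) ≈ 67.75°, λ = atan2(p_y, p_x) ≈ 31.97°.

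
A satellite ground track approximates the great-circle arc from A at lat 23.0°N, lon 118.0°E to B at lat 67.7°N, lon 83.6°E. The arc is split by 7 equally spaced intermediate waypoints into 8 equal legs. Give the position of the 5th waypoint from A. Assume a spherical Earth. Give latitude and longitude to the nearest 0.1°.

≈ lat 52.1°N, lon 104.4°E

From cos δ = sin φ₁ sin φ₂ + cos φ₁ cos φ₂ cos Δλ, the central angle is δ ≈ 0.864 rad (49.5°).
Interpolate at f = 5/8 with slerp weights a = sin((1−f)δ)/sin δ ≈ 0.419, b = sin(fδ)/sin δ ≈ 0.676.
p = a·p₁ + b·p₂ ≈ (-0.152, 0.595, 0.789); φ = arcsin(p_z) ≈ 52.10°, λ = atan2(p_y, p_x) ≈ 104.35°.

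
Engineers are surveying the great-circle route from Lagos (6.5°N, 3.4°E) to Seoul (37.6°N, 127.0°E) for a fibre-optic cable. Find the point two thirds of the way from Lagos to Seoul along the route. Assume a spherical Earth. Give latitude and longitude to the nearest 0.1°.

Convert each endpoint to a unit vector on the sphere (x = cos φ cos λ, y = cos φ sin λ, z = sin φ).
The central angle between the endpoints is δ = arccos(p₁·p₂) ≈ 1.946 rad (111.5°).
Interpolate at f = 2/3 with slerp weights a = sin((1−f)δ)/sin δ ≈ 0.649, b = sin(fδ)/sin δ ≈ 1.035.
p = a·p₁ + b·p₂ ≈ (0.151, 0.693, 0.705); φ = arcsin(p_z) ≈ 44.82°, λ = atan2(p_y, p_x) ≈ 77.74°.

≈ 44.8°N, 77.7°E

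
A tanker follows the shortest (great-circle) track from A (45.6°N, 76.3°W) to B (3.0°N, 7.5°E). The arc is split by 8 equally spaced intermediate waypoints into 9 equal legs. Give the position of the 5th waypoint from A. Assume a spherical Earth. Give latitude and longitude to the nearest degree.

Convert each endpoint to a unit vector on the sphere (x = cos φ cos λ, y = cos φ sin λ, z = sin φ).
The central angle between the endpoints is δ = arccos(p₁·p₂) ≈ 1.458 rad (83.5°).
Interpolate at f = 5/9 with slerp weights a = sin((1−f)δ)/sin δ ≈ 0.607, b = sin(fδ)/sin δ ≈ 0.729.
p = a·p₁ + b·p₂ ≈ (0.822, -0.318, 0.472); φ = arcsin(p_z) ≈ 28.17°, λ = atan2(p_y, p_x) ≈ -21.14°.

≈ (28°N, 21°W)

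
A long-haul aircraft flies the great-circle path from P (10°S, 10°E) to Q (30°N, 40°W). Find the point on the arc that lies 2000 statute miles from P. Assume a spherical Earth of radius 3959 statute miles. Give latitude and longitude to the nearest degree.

Write both endpoints as unit vectors p₁, p₂ with components (cos φ cos λ, cos φ sin λ, sin φ).
The central angle between the endpoints is δ = arccos(p₁·p₂) ≈ 1.091 rad (62.5°). The total great-circle distance is δ·R ≈ 1.091 × 3959 ≈ 4320 mi, so the target fraction is f = 2000/4320 ≈ 0.463.
Interpolate at f ≈ 0.463 with slerp weights a = sin((1−f)δ)/sin δ ≈ 0.623, b = sin(fδ)/sin δ ≈ 0.545.
p = a·p₁ + b·p₂ ≈ (0.966, -0.197, 0.164); φ = arcsin(p_z) ≈ 9.47°, λ = atan2(p_y, p_x) ≈ -11.52°.

≈ (9°N, 12°W)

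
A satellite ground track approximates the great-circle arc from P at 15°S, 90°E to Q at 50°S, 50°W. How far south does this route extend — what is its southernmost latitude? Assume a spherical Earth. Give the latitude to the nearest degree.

The great circle lies in the plane with unit normal n̂ = (p₁ × p₂)/|p₁ × p₂|.
Here n̂_z ≈ -0.415; the vertex latitude is φ_max = arccos|n̂_z| ≈ 65.5°.
Check via Clairaut: cos φ_max = |cos φ₁| · sin C = cos(15.0°)·sin(154.5°) ≈ 0.415, again giving ≈ 65.5°.

≈ 65°S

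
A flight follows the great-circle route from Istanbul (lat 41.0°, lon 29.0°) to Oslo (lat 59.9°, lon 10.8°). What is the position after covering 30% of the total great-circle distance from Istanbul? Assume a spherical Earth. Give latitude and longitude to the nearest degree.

The haversine formula gives a central angle δ ≈ 0.384 rad (22.0°) between the endpoints.
Interpolate at f = 0.30 with slerp weights a = sin((1−f)δ)/sin δ ≈ 0.709, b = sin(fδ)/sin δ ≈ 0.307.
p = a·p₁ + b·p₂ ≈ (0.619, 0.288, 0.731); φ = arcsin(p_z) ≈ 46.93°, λ = atan2(p_y, p_x) ≈ 24.96°.

≈ lat 47°, lon 25°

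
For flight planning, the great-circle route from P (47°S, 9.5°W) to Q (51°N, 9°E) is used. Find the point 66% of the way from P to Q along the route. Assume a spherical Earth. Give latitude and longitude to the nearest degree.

≈ (18°N, 2°E)

The haversine formula gives a central angle δ ≈ 1.733 rad (99.3°) between the endpoints.
Interpolate at f = 0.66 with slerp weights a = sin((1−f)δ)/sin δ ≈ 0.563, b = sin(fδ)/sin δ ≈ 0.922.
p = a·p₁ + b·p₂ ≈ (0.952, 0.027, 0.305); φ = arcsin(p_z) ≈ 17.75°, λ = atan2(p_y, p_x) ≈ 1.65°.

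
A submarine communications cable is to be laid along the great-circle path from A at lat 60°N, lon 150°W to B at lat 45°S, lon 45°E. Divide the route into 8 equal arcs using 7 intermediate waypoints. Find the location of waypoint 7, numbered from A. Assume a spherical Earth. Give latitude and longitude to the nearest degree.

The haversine formula gives a central angle δ ≈ 2.837 rad (162.5°) between the endpoints.
Interpolate at f = 7/8 with slerp weights a = sin((1−f)δ)/sin δ ≈ 1.157, b = sin(fδ)/sin δ ≈ 2.041.
p = a·p₁ + b·p₂ ≈ (0.520, 0.731, -0.442); φ = arcsin(p_z) ≈ -26.21°, λ = atan2(p_y, p_x) ≈ 54.60°.

≈ lat 26°S, lon 55°E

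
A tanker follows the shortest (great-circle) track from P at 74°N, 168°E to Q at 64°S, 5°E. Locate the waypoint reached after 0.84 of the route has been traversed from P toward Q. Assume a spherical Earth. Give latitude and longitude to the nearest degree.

Write both endpoints as unit vectors p₁, p₂ with components (cos φ cos λ, cos φ sin λ, sin φ).
The central angle between the endpoints is δ = arccos(p₁·p₂) ≈ 2.939 rad (168.4°).
Interpolate at f = 0.84 with slerp weights a = sin((1−f)δ)/sin δ ≈ 2.251, b = sin(fδ)/sin δ ≈ 3.096.
p = a·p₁ + b·p₂ ≈ (0.745, 0.247, -0.619); φ = arcsin(p_z) ≈ -38.26°, λ = atan2(p_y, p_x) ≈ 18.36°.

≈ 38°S, 18°E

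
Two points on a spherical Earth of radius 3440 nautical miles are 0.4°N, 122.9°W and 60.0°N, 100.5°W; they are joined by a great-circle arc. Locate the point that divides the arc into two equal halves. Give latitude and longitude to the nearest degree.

≈ 31°N, 115°W

Convert each endpoint to a unit vector on the sphere (x = cos φ cos λ, y = cos φ sin λ, z = sin φ).
The central angle between the endpoints is δ = arccos(p₁·p₂) ≈ 1.083 rad (62.1°).
Interpolate at f = 1/2 with slerp weights a = sin((1−f)δ)/sin δ ≈ 0.584, b = sin(fδ)/sin δ ≈ 0.584.
p = a·p₁ + b·p₂ ≈ (-0.370, -0.777, 0.509); φ = arcsin(p_z) ≈ 30.63°, λ = atan2(p_y, p_x) ≈ -115.48°.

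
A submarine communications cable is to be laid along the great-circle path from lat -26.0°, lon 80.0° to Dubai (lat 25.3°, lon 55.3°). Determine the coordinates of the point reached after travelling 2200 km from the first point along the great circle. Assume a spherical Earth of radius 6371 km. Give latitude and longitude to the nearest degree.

The haversine formula gives a central angle δ ≈ 0.987 rad (56.6°) between the endpoints. The total great-circle distance is δ·R ≈ 0.987 × 6371 ≈ 6290 km, so the target fraction is f = 2200/6290 ≈ 0.350.
Interpolate at f ≈ 0.350 with slerp weights a = sin((1−f)δ)/sin δ ≈ 0.718, b = sin(fδ)/sin δ ≈ 0.406.
p = a·p₁ + b·p₂ ≈ (0.321, 0.937, -0.141); φ = arcsin(p_z) ≈ -8.12°, λ = atan2(p_y, p_x) ≈ 71.10°.

≈ lat -8°, lon 71°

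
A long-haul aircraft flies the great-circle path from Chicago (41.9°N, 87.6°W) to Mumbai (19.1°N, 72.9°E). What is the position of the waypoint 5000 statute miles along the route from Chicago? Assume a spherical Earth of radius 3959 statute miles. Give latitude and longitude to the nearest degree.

≈ 60°N, 50°E

Write both endpoints as unit vectors p₁, p₂ with components (cos φ cos λ, cos φ sin λ, sin φ).
The central angle between the endpoints is δ = arccos(p₁·p₂) ≈ 2.031 rad (116.4°). The total great-circle distance is δ·R ≈ 2.031 × 3959 ≈ 8042 mi, so the target fraction is f = 5000/8042 ≈ 0.622.
Interpolate at f ≈ 0.622 with slerp weights a = sin((1−f)δ)/sin δ ≈ 0.776, b = sin(fδ)/sin δ ≈ 1.064.
p = a·p₁ + b·p₂ ≈ (0.320, 0.384, 0.866); φ = arcsin(p_z) ≈ 60.03°, λ = atan2(p_y, p_x) ≈ 50.20°.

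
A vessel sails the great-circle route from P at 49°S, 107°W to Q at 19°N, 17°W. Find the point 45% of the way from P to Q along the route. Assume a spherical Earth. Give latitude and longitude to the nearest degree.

Convert each endpoint to a unit vector on the sphere (x = cos φ cos λ, y = cos φ sin λ, z = sin φ).
The central angle between the endpoints is δ = arccos(p₁·p₂) ≈ 1.819 rad (104.2°).
Interpolate at f = 0.45 with slerp weights a = sin((1−f)δ)/sin δ ≈ 0.868, b = sin(fδ)/sin δ ≈ 0.753.
p = a·p₁ + b·p₂ ≈ (0.515, -0.753, -0.410); φ = arcsin(p_z) ≈ -24.21°, λ = atan2(p_y, p_x) ≈ -55.66°.

≈ 24°S, 56°W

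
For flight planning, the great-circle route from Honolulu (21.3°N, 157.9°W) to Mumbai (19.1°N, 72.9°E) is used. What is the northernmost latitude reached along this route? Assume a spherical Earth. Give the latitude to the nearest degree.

≈ 41°N

The great circle lies in the plane with unit normal n̂ = (p₁ × p₂)/|p₁ × p₂|.
Here n̂_z ≈ -0.759; the vertex latitude is φ_max = arccos|n̂_z| ≈ 40.6°.
Check via Clairaut: cos φ_max = |cos φ₁| · sin C = cos(21.3°)·sin(54.5°) ≈ 0.759, again giving ≈ 40.6°.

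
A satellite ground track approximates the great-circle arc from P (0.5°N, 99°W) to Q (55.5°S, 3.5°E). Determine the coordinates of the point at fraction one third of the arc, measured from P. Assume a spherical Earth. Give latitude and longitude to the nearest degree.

From cos δ = sin φ₁ sin φ₂ + cos φ₁ cos φ₂ cos Δλ, the central angle is δ ≈ 1.701 rad (97.5°).
Interpolate at f = 1/3 with slerp weights a = sin((1−f)δ)/sin δ ≈ 0.914, b = sin(fδ)/sin δ ≈ 0.542.
p = a·p₁ + b·p₂ ≈ (0.163, -0.884, -0.438); φ = arcsin(p_z) ≈ -26.00°, λ = atan2(p_y, p_x) ≈ -79.53°.

≈ (26°S, 80°W)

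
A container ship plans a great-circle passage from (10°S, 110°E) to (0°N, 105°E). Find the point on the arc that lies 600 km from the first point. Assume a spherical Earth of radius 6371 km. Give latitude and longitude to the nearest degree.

≈ (5°S, 108°E)

Write both endpoints as unit vectors p₁, p₂ with components (cos φ cos λ, cos φ sin λ, sin φ).
The central angle between the endpoints is δ = arccos(p₁·p₂) ≈ 0.195 rad (11.2°). The total great-circle distance is δ·R ≈ 0.195 × 6371 ≈ 1242 km, so the target fraction is f = 600/1242 ≈ 0.483.
Interpolate at f ≈ 0.483 with slerp weights a = sin((1−f)δ)/sin δ ≈ 0.519, b = sin(fδ)/sin δ ≈ 0.485.
p = a·p₁ + b·p₂ ≈ (-0.301, 0.949, -0.090); φ = arcsin(p_z) ≈ -5.17°, λ = atan2(p_y, p_x) ≈ 107.57°.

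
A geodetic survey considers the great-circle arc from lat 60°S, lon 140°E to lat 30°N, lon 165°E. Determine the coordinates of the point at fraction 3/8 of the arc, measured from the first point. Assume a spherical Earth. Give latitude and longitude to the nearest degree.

Convert each endpoint to a unit vector on the sphere (x = cos φ cos λ, y = cos φ sin λ, z = sin φ).
The central angle between the endpoints is δ = arccos(p₁·p₂) ≈ 1.611 rad (92.3°).
Interpolate at f = 3/8 with slerp weights a = sin((1−f)δ)/sin δ ≈ 0.846, b = sin(fδ)/sin δ ≈ 0.569.
p = a·p₁ + b·p₂ ≈ (-0.800, 0.399, -0.448); φ = arcsin(p_z) ≈ -26.64°, λ = atan2(p_y, p_x) ≈ 153.46°.

≈ lat 27°S, lon 153°E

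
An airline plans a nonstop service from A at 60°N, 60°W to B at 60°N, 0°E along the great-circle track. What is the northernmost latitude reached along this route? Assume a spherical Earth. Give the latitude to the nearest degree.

The great circle lies in the plane with unit normal n̂ = (p₁ × p₂)/|p₁ × p₂|.
Here n̂_z ≈ +0.447; the vertex latitude is φ_max = arccos|n̂_z| ≈ 63.4°.
Check via Clairaut: cos φ_max = |cos φ₁| · sin C = cos(60.0°)·sin(63.4°) ≈ 0.447, again giving ≈ 63.4°.

≈ 63°N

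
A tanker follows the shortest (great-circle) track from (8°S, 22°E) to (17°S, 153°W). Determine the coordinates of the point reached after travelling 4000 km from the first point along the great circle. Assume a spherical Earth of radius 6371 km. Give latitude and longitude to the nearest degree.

The haversine formula gives a central angle δ ≈ 2.697 rad (154.5°) between the endpoints. The total great-circle distance is δ·R ≈ 2.697 × 6371 ≈ 17181 km, so the target fraction is f = 4000/17181 ≈ 0.233.
Interpolate at f ≈ 0.233 with slerp weights a = sin((1−f)δ)/sin δ ≈ 2.042, b = sin(fδ)/sin δ ≈ 1.365.
p = a·p₁ + b·p₂ ≈ (0.711, 0.165, -0.683); φ = arcsin(p_z) ≈ -43.10°, λ = atan2(p_y, p_x) ≈ 13.03°.

≈ (43°S, 13°E)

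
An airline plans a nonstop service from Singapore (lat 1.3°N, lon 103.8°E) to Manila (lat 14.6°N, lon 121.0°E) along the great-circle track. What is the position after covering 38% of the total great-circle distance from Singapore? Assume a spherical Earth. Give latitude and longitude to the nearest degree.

≈ lat 6°N, lon 110°E

From cos δ = sin φ₁ sin φ₂ + cos φ₁ cos φ₂ cos Δλ, the central angle is δ ≈ 0.377 rad (21.6°).
Interpolate at f = 0.38 with slerp weights a = sin((1−f)δ)/sin δ ≈ 0.629, b = sin(fδ)/sin δ ≈ 0.388.
p = a·p₁ + b·p₂ ≈ (-0.343, 0.933, 0.112); φ = arcsin(p_z) ≈ 6.43°, λ = atan2(p_y, p_x) ≈ 110.21°.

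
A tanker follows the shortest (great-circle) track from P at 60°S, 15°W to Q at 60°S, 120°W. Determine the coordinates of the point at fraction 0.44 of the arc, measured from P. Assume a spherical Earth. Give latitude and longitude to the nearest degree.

≈ 70°S, 59°W

The haversine formula gives a central angle δ ≈ 0.816 rad (46.7°) between the endpoints.
Interpolate at f = 0.44 with slerp weights a = sin((1−f)δ)/sin δ ≈ 0.606, b = sin(fδ)/sin δ ≈ 0.482.
p = a·p₁ + b·p₂ ≈ (0.172, -0.287, -0.942); φ = arcsin(p_z) ≈ -70.44°, λ = atan2(p_y, p_x) ≈ -59.10°.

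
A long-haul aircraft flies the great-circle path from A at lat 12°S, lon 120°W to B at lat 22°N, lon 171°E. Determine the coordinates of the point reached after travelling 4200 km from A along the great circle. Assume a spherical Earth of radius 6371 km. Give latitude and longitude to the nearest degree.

Write both endpoints as unit vectors p₁, p₂ with components (cos φ cos λ, cos φ sin λ, sin φ).
The central angle between the endpoints is δ = arccos(p₁·p₂) ≈ 1.321 rad (75.7°). The total great-circle distance is δ·R ≈ 1.321 × 6371 ≈ 8417 km, so the target fraction is f = 4200/8417 ≈ 0.499.
Interpolate at f ≈ 0.499 with slerp weights a = sin((1−f)δ)/sin δ ≈ 0.634, b = sin(fδ)/sin δ ≈ 0.632.
p = a·p₁ + b·p₂ ≈ (-0.889, -0.446, 0.105); φ = arcsin(p_z) ≈ 6.02°, λ = atan2(p_y, p_x) ≈ -153.38°.

≈ lat 6°N, lon 153°W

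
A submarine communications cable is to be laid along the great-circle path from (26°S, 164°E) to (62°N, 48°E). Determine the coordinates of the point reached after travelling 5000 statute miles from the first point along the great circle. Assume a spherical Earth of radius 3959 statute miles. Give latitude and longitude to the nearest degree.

Write both endpoints as unit vectors p₁, p₂ with components (cos φ cos λ, cos φ sin λ, sin φ).
The central angle between the endpoints is δ = arccos(p₁·p₂) ≈ 2.180 rad (124.9°). The total great-circle distance is δ·R ≈ 2.180 × 3959 ≈ 8630 mi, so the target fraction is f = 5000/8630 ≈ 0.579.
Interpolate at f ≈ 0.579 with slerp weights a = sin((1−f)δ)/sin δ ≈ 0.968, b = sin(fδ)/sin δ ≈ 1.162.
p = a·p₁ + b·p₂ ≈ (-0.471, 0.645, 0.602); φ = arcsin(p_z) ≈ 36.99°, λ = atan2(p_y, p_x) ≈ 126.14°.

≈ (37°N, 126°E)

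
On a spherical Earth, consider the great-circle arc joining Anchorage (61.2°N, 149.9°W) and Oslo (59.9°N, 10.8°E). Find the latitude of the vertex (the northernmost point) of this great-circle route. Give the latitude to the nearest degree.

≈ 85°N

The great circle lies in the plane with unit normal n̂ = (p₁ × p₂)/|p₁ × p₂|.
Here n̂_z ≈ +0.094; the vertex latitude is φ_max = arccos|n̂_z| ≈ 84.6°.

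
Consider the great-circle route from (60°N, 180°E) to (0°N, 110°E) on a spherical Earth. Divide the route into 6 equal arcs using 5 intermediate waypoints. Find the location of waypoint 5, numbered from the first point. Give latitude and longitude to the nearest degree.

≈ (12°N, 116°E)

From cos δ = sin φ₁ sin φ₂ + cos φ₁ cos φ₂ cos Δλ, the central angle is δ ≈ 1.399 rad (80.2°).
Interpolate at f = 5/6 with slerp weights a = sin((1−f)δ)/sin δ ≈ 0.235, b = sin(fδ)/sin δ ≈ 0.933.
p = a·p₁ + b·p₂ ≈ (-0.436, 0.877, 0.203); φ = arcsin(p_z) ≈ 11.72°, λ = atan2(p_y, p_x) ≈ 116.46°.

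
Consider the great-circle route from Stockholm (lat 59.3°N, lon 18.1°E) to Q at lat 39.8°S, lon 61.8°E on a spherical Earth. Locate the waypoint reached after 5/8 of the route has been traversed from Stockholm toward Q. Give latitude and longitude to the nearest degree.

≈ lat 2°S, lon 48°E

Write both endpoints as unit vectors p₁, p₂ with components (cos φ cos λ, cos φ sin λ, sin φ).
The central angle between the endpoints is δ = arccos(p₁·p₂) ≈ 1.841 rad (105.5°).
Interpolate at f = 5/8 with slerp weights a = sin((1−f)δ)/sin δ ≈ 0.661, b = sin(fδ)/sin δ ≈ 0.947.
p = a·p₁ + b·p₂ ≈ (0.665, 0.746, -0.038); φ = arcsin(p_z) ≈ -2.19°, λ = atan2(p_y, p_x) ≈ 48.31°.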